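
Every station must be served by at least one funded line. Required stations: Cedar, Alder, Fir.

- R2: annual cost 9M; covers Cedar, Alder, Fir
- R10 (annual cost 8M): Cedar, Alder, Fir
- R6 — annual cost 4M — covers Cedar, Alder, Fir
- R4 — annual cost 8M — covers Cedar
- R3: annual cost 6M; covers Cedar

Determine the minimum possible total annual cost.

R6 alone covers Cedar, Alder, Fir — every station.
Total annual cost: 4.

4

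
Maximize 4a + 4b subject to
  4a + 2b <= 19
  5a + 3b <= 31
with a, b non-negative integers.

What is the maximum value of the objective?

36

(a,b)=(0,9): 4·0+2·9=18≤19, 5·0+3·9=27≤31, objective 36.
(a,b)=(0,8): 4·0+2·8=16≤19, 5·0+3·8=24≤31, objective 32.
Maximum is 36 at (a,b)=(0,9).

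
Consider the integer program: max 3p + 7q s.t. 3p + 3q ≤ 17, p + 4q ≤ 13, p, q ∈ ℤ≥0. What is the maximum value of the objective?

24

Relaxing integrality, the LP optimum is 26.78 at (p,q) = (3.22, 2.44), which is not an integer point.
(p,q)=(1,3): 3·1+3·3=12≤17, 1·1+4·3=13≤13, objective 24.
(p,q)=(3,2): 3·3+3·2=15≤17, 1·3+4·2=11≤13, objective 23.
(p,q)=(0,3): 3·0+3·3=9≤17, 1·0+4·3=12≤13, objective 21.
Maximum is 24 at (p,q)=(1,3).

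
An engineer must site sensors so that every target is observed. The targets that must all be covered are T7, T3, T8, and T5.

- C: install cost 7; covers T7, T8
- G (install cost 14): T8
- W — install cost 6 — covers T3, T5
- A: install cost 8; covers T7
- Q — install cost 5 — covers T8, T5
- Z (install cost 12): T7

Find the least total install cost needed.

13

The greedy cost-per-new-target heuristic would pick Q, W, and C for 18, but a cheaper cover exists.
Choose C and W: together they cover T7, T3, T8, T5 — every target.
Total install cost: 7 + 6 = 13.
No cover costs less than 13.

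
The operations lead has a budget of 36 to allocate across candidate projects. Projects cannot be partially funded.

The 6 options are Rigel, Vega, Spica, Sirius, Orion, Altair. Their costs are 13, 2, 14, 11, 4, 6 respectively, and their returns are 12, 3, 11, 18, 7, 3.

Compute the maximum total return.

43

Rigel + Vega + Sirius + Orion + Altair: cost 13 + 2 + 11 + 4 + 6 = 36 ≤ 36, return 12 + 3 + 18 + 7 + 3 = 43.
Rigel + Vega + Sirius + Orion: cost 13 + 2 + 11 + 4 = 30 ≤ 36, return 12 + 3 + 18 + 7 = 40.
Rigel + Sirius + Orion + Altair: cost 13 + 11 + 4 + 6 = 34 ≤ 36, return 12 + 18 + 7 + 3 = 40.
Best is Rigel, Vega, Sirius, Orion, and Altair with total return 43.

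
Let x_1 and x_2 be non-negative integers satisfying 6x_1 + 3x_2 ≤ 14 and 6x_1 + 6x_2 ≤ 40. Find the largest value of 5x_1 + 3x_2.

12

(x_1,x_2)=(0,4): 6·0+3·4=12≤14, 6·0+6·4=24≤40, objective 12.
(x_1,x_2)=(0,3): 6·0+3·3=9≤14, 6·0+6·3=18≤40, objective 9.
The best lattice point is (0,4), giving 12.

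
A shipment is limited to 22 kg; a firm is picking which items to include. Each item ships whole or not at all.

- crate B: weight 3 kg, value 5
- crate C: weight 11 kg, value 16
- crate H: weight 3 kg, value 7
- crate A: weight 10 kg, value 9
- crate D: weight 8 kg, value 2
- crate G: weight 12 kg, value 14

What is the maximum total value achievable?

28

crate B + crate C + crate H: weight 3 + 11 + 3 = 17 ≤ 22, value 5 + 16 + 7 = 28.
crate B + crate H + crate G: weight 3 + 3 + 12 = 18 ≤ 22, value 5 + 7 + 14 = 26.
Best is crate B, crate C, and crate H with total value 28.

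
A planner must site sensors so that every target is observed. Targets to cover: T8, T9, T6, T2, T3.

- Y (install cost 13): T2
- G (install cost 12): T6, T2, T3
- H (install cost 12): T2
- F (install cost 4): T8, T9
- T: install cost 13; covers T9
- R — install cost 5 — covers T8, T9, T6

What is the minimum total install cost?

16

This is a weighted set-cover instance.
The greedy cost-per-new-target heuristic would pick R and G for 17, but a cheaper cover exists.
Choose G and F: together they cover T8, T9, T6, T2, T3 — every target.
Total install cost: 12 + 4 = 16.
No cover costs less than 16.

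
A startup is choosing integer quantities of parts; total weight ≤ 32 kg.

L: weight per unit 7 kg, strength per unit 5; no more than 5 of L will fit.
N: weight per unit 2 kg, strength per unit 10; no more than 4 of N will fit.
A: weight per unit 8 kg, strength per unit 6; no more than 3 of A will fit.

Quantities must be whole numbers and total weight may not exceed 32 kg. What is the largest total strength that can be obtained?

Take 4×N and 3×A: weight 32 ≤ 32, strength 4·10 + 3·6 = 58.
N has the best ratio (10/2) and is taken to its limit of 4; remaining capacity is filled optimally with the others.

58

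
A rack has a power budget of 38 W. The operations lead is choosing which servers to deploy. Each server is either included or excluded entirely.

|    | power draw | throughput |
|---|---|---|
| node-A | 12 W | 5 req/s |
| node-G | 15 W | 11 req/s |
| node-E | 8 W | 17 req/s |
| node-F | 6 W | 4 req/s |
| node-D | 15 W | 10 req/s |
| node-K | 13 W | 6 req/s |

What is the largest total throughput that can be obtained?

38

node-G + node-E + node-K: power draw 15 + 8 + 13 = 36 ≤ 38, throughput 11 + 17 + 6 = 34.
node-A + node-G + node-E: power draw 12 + 15 + 8 = 35 ≤ 38, throughput 5 + 11 + 17 = 33.
node-G + node-E + node-D: power draw 15 + 8 + 15 = 38 ≤ 38, throughput 11 + 17 + 10 = 38.
Best is node-G, node-E, and node-D with total throughput 38.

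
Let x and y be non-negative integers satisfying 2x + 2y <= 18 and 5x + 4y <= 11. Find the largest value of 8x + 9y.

The continuous relaxation peaks at (0, 2.75) with value 24.75; rounding to a feasible lattice point costs some objective.
(x,y)=(0,2) is feasible, giving 18.
(x,y)=(1,1) is feasible, giving 17.
(x,y)=(0,1) is feasible, giving 9.
No feasible integer point exceeds 18.

18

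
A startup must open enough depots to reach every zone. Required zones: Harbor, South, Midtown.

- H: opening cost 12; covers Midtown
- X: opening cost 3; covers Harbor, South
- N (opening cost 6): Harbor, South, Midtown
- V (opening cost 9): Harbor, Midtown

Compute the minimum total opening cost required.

The greedy cost-per-new-zone heuristic would pick X and N for 9, but a cheaper cover exists.
N alone covers Harbor, South, Midtown — every zone.
Total opening cost: 6.
No cover costs less than 6.

6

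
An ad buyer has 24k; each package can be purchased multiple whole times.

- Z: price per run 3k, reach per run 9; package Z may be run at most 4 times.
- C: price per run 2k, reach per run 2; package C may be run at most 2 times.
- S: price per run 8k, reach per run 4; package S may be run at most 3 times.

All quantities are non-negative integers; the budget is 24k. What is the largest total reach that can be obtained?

44

4×Z, 1×C, and 1×S: price 22 ≤ 24, reach 4·9 + 1·2 + 1·4 = 42.
4×Z, 2×C, and 1×S: price 24 ≤ 24, reach 4·9 + 2·2 + 1·4 = 44.
Best is 44.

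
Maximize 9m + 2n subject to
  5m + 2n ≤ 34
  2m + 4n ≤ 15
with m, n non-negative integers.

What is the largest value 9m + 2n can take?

The continuous relaxation peaks at (6.8, 0) with value 61.20; rounding to a feasible lattice point costs some objective.
(m,n)=(6,0): 5·6+2·0=30≤34, 2·6+4·0=12≤15, objective 54.
(m,n)=(5,1): 5·5+2·1=27≤34, 2·5+4·1=14≤15, objective 47.
(m,n)=(5,0): 5·5+2·0=25≤34, 2·5+4·0=10≤15, objective 45.
The best lattice point is (6,0), giving 54.

54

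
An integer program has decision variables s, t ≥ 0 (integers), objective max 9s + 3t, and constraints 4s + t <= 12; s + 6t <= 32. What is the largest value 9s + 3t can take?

30

(s,t)=(2,4) is feasible, giving 30.
(s,t)=(2,3) is feasible, giving 27.
(s,t)=(1,5) is feasible, giving 24.
Maximum is 30 at (s,t)=(2,4).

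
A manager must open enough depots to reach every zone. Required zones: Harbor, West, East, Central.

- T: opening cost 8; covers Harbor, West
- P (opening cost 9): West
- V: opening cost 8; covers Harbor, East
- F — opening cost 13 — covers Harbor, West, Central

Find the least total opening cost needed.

The greedy cost-per-new-zone heuristic would pick T, V, and F for 29, but a cheaper cover exists.
Choose V and F: together they cover Harbor, West, East, Central — every zone.
Total opening cost: 8 + 13 = 21.
No cover costs less than 21.

21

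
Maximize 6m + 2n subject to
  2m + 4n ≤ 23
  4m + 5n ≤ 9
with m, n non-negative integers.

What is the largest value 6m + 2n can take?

12

The continuous relaxation peaks at (2.25, 0) with value 13.50; rounding to a feasible lattice point costs some objective.
(m,n)=(2,0): 2·2+4·0=4≤23, 4·2+5·0=8≤9, objective 12.
(m,n)=(1,1): 2·1+4·1=6≤23, 4·1+5·1=9≤9, objective 8.
No feasible integer point exceeds 12.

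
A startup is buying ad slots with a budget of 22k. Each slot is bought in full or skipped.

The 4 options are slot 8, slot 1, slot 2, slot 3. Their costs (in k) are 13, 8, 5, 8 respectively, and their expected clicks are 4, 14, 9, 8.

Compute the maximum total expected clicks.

This is a 0-1 knapsack instance.
Allowing fractional choices, the relaxed optimum would be about 31.3, but ad slots are indivisible.
slot 1 + slot 2: cost 8 + 5 = 13 ≤ 22, expected clicks 14 + 9 = 23.
slot 1 + slot 2 + slot 3: cost 8 + 5 + 8 = 21 ≤ 22, expected clicks 14 + 9 + 8 = 31.
Best is slot 1, slot 2, and slot 3 with total expected clicks 31.

31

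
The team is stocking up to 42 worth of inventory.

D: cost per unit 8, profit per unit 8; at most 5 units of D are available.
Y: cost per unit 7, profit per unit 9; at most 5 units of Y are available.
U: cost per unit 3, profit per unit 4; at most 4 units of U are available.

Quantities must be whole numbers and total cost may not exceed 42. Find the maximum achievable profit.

53

This is a bounded integer knapsack.
U has the best ratio (4/3); taking only U gives at most 4×4 = 16 (stopped by the supply cap of 4).
Mixing does better — 5×Y and 2×U: cost 41 ≤ 42, profit 5·9 + 2·4 = 53.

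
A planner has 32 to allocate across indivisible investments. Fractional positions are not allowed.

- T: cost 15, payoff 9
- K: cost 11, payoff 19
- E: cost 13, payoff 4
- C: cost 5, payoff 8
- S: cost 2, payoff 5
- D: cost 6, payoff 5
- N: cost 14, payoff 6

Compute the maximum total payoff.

38

Allowing fractional choices, the relaxed optimum would be about 41.8, but investments are indivisible.
K + C + S + D: cost 11 + 5 + 2 + 6 = 24 ≤ 32, payoff 19 + 8 + 5 + 5 = 37.
K + C + S + N: cost 11 + 5 + 2 + 14 = 32 ≤ 32, payoff 19 + 8 + 5 + 6 = 38.
Best is K, C, S, and N with total payoff 38.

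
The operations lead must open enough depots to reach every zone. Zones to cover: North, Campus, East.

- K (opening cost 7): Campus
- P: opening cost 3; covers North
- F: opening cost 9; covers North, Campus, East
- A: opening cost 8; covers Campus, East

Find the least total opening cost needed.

9

This is a weighted set-cover instance.
F alone covers North, Campus, East — every zone.
Total opening cost: 9.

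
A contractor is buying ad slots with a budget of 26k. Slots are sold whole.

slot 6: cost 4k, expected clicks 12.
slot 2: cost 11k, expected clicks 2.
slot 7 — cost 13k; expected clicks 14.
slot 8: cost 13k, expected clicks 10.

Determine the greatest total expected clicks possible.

This is an integer program with binary decision variables.
slot 7 + slot 8: cost 13 + 13 = 26 ≤ 26, expected clicks 14 + 10 = 24.
slot 6 + slot 7: cost 4 + 13 = 17 ≤ 26, expected clicks 12 + 14 = 26.
Best is slot 6 and slot 7 with total expected clicks 26.

26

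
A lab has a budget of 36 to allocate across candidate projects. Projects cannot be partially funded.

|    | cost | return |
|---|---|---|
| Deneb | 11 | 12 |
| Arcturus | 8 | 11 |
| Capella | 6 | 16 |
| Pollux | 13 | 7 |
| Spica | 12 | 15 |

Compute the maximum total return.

Allowing fractional choices, the relaxed optimum would be about 52.9, but projects are indivisible.
Deneb + Capella + Spica: cost 11 + 6 + 12 = 29 ≤ 36, return 12 + 16 + 15 = 43.
Arcturus + Capella + Spica: cost 8 + 6 + 12 = 26 ≤ 36, return 11 + 16 + 15 = 42.
Deneb + Arcturus + Capella: cost 11 + 8 + 6 = 25 ≤ 36, return 12 + 11 + 16 = 39.
Best is Deneb, Capella, and Spica with total return 43.

43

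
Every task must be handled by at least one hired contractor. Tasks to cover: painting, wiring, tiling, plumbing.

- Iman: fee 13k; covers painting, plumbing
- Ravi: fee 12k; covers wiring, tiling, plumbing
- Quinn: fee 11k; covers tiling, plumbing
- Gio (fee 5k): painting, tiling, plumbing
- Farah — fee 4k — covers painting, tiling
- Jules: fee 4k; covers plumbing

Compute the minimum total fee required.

16

Choose Ravi and Farah: together they cover painting, wiring, tiling, plumbing — every task.
Total fee: 12 + 4 = 16.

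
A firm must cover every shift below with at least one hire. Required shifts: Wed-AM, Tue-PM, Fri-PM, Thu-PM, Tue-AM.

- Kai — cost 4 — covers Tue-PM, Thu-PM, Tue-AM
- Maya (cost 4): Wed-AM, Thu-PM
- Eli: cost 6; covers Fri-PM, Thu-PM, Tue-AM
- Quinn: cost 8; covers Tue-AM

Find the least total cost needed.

Choose Kai, Maya, and Eli: together they cover Wed-AM, Tue-PM, Fri-PM, Thu-PM, Tue-AM — every shift.
Total cost: 4 + 4 + 6 = 14.
No cover costs less than 14.

14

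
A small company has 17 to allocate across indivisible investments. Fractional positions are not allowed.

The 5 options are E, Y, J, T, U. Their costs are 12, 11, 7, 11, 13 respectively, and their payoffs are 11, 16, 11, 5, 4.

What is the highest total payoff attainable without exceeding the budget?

16

Allowing fractional choices, the relaxed optimum would be about 25.5, but investments are indivisible.
Y: cost 11 ≤ 17, payoff 16.
J: cost 7 ≤ 17, payoff 11.
E: cost 12 ≤ 17, payoff 11.
Best is Y with total payoff 16.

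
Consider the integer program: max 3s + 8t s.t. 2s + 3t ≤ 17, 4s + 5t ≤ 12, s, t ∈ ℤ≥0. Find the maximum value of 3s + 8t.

(s,t)=(0,2): 2·0+3·2=6≤17, 4·0+5·2=10≤12, objective 16.
(s,t)=(1,1): 2·1+3·1=5≤17, 4·1+5·1=9≤12, objective 11.
(s,t)=(0,1): 2·0+3·1=3≤17, 4·0+5·1=5≤12, objective 8.
The best lattice point is (0,2), giving 16.

16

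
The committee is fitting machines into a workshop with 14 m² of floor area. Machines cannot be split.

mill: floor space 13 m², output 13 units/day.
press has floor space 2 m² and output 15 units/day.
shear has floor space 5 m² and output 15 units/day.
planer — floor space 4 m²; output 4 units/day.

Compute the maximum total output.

34

Allowing fractional choices, the relaxed optimum would be about 37.0, but machines are indivisible.
press + shear: floor space 2 + 5 = 7 ≤ 14, output 15 + 15 = 30.
press + planer: floor space 2 + 4 = 6 ≤ 14, output 15 + 4 = 19.
press + shear + planer: floor space 2 + 5 + 4 = 11 ≤ 14, output 15 + 15 + 4 = 34.
Best is press, shear, and planer with total output 34.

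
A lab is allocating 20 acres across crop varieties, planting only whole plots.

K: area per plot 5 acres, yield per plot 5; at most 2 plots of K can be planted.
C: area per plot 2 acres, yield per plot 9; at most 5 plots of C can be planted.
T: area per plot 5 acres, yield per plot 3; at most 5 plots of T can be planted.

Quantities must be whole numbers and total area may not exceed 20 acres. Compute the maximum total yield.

This is a bounded integer knapsack.
Take 2×K and 5×C: area 20 ≤ 20, yield 2·5 + 5·9 = 55.
C has the best ratio (9/2) and is taken to its limit of 5; remaining capacity is filled optimally with the others.

55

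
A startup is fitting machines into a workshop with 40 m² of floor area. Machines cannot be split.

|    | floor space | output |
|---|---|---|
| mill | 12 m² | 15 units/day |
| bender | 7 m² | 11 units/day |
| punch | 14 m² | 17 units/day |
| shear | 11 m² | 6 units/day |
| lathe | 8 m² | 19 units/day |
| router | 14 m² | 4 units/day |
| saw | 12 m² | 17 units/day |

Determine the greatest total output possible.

Allowing fractional choices, the relaxed optimum would be about 63.2, but machines are indivisible.
bender + shear + lathe + saw: floor space 7 + 11 + 8 + 12 = 38 ≤ 40, output 11 + 6 + 19 + 17 = 53.
mill + bender + lathe + saw: floor space 12 + 7 + 8 + 12 = 39 ≤ 40, output 15 + 11 + 19 + 17 = 62.
punch + lathe + saw: floor space 14 + 8 + 12 = 34 ≤ 40, output 17 + 19 + 17 = 53.
Best is mill, bender, lathe, and saw with total output 62.

62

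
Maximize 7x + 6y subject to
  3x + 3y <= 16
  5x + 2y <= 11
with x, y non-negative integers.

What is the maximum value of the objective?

30

(x,y)=(0,5): 3·0+3·5=15≤16, 5·0+2·5=10≤11, objective 30.
(x,y)=(0,4): 3·0+3·4=12≤16, 5·0+2·4=8≤11, objective 24.
Maximum is 30 at (x,y)=(0,5).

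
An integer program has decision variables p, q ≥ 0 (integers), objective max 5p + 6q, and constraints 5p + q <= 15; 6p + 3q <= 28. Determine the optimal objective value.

54

(p,q)=(0,9): 5·0+1·9=9≤15, 6·0+3·9=27≤28, objective 54.
(p,q)=(0,8): 5·0+1·8=8≤15, 6·0+3·8=24≤28, objective 48.
The best lattice point is (0,9), giving 54.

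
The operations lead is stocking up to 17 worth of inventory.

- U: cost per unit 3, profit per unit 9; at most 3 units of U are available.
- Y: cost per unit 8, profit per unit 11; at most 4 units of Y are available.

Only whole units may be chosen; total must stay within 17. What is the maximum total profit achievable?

Take 3×U and 1×Y: cost 17 ≤ 17, profit 3·9 + 1·11 = 38.
U has the best ratio (9/3) and is taken to its limit of 3; remaining capacity is filled optimally with the others.

38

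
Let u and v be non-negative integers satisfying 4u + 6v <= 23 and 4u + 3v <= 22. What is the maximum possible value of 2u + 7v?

(u,v)=(1,3): 4·1+6·3=22≤23, 4·1+3·3=13≤22, objective 23.
(u,v)=(0,3): 4·0+6·3=18≤23, 4·0+3·3=9≤22, objective 21.
(u,v)=(2,2): 4·2+6·2=20≤23, 4·2+3·2=14≤22, objective 18.
The best lattice point is (1,3), giving 23.

23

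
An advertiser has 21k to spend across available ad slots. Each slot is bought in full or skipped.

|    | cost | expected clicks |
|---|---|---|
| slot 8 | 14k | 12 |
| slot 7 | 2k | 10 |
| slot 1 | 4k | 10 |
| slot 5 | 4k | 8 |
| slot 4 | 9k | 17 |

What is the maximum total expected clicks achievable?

Take slot 7, slot 1, slot 5, and slot 4: cost 2 + 4 + 4 + 9 = 19 ≤ 21, expected clicks 10 + 10 + 8 + 17 = 45.
No other feasible combination does better.

45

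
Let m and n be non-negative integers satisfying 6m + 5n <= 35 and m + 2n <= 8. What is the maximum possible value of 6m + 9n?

The continuous relaxation peaks at (4.29, 1.86) with value 42.43; rounding to a feasible lattice point costs some objective.
(m,n)=(4,2) is feasible, giving 42.
(m,n)=(5,1) is feasible, giving 39.
(m,n)=(3,2) is feasible, giving 36.
The best lattice point is (4,2), giving 42.

42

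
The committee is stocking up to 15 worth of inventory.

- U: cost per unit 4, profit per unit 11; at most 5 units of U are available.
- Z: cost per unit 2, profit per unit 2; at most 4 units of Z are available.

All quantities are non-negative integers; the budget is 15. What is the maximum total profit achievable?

3×U and 1×Z: cost 14 ≤ 15, profit 3·11 + 1·2 = 35.
3×U: cost 12 ≤ 15, profit 3·11 = 33.
Best is 35.

35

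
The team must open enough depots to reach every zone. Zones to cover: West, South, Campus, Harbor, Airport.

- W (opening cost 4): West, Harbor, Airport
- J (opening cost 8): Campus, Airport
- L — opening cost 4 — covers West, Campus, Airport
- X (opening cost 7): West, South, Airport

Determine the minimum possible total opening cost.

15

Choose W, L, and X: together they cover West, South, Campus, Harbor, Airport — every zone.
Total opening cost: 4 + 4 + 7 = 15.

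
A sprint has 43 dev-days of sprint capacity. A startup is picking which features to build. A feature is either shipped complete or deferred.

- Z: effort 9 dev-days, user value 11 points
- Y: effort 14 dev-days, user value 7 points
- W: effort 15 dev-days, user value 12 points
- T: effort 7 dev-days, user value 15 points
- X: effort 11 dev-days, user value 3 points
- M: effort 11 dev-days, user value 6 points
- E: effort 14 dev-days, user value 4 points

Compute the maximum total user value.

44

This is a 0-1 knapsack instance.
Take Z, W, T, and M: effort 9 + 15 + 7 + 11 = 42 ≤ 43, user value 11 + 12 + 15 + 6 = 44.
No other feasible combination does better.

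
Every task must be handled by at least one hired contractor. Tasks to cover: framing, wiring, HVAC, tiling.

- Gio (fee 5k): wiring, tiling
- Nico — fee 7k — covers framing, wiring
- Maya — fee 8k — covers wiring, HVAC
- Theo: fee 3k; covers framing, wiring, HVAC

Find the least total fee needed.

Choose Gio and Theo: together they cover framing, wiring, HVAC, tiling — every task.
Total fee: 5 + 3 = 8.
No cover costs less than 8.

8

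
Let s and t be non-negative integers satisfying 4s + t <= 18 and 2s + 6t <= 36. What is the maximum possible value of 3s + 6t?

The continuous relaxation peaks at (3.27, 4.91) with value 39.27; rounding to a feasible lattice point costs some objective.
(s,t)=(3,5): 4·3+1·5=17≤18, 2·3+6·5=36≤36, objective 39.
(s,t)=(2,5): 4·2+1·5=13≤18, 2·2+6·5=34≤36, objective 36.
(s,t)=(3,4): 4·3+1·4=16≤18, 2·3+6·4=30≤36, objective 33.
(s,t)=(2,4): 4·2+1·4=12≤18, 2·2+6·4=28≤36, objective 30.
No feasible integer point exceeds 39.

39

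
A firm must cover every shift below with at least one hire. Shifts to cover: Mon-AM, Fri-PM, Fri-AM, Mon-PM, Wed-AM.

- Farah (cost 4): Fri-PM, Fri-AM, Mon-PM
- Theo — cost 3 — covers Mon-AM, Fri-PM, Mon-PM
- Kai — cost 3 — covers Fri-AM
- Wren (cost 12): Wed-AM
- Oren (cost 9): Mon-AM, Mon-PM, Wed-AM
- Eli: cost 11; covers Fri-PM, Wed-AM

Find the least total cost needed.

Choose Farah and Oren: together they cover Mon-AM, Fri-PM, Fri-AM, Mon-PM, Wed-AM — every shift.
Total cost: 4 + 9 = 13.

13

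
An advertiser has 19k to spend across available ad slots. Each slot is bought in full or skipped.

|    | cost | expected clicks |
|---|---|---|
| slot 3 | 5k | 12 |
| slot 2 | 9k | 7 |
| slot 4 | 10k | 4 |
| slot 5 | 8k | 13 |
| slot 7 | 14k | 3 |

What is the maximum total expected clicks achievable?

Take slot 3 and slot 5: cost 5 + 8 = 13 ≤ 19, expected clicks 12 + 13 = 25.
No other feasible combination does better.

25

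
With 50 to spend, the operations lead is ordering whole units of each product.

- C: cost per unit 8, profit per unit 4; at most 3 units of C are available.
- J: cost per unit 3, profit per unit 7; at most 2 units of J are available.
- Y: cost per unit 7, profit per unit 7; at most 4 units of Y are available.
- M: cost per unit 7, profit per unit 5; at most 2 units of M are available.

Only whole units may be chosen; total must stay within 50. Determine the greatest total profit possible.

This is a bounded integer knapsack.
2×J, 4×Y, and 2×M: cost 48 ≤ 50, profit 2·7 + 4·7 + 2·5 = 52.
1×C, 2×J, 4×Y, and 1×M: cost 49 ≤ 50, profit 1·4 + 2·7 + 4·7 + 1·5 = 51.
Best is 52.

52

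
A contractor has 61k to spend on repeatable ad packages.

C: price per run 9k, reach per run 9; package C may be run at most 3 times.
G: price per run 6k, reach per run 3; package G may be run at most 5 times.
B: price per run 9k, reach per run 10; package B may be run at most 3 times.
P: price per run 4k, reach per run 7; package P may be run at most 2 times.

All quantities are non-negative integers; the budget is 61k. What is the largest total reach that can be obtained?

Take 2×C, 1×G, 3×B, and 2×P: price 59 ≤ 61, reach 2·9 + 1·3 + 3·10 + 2·7 = 65.
P has the best ratio (7/4) and is taken to its limit of 2; remaining capacity is filled optimally with the others.

65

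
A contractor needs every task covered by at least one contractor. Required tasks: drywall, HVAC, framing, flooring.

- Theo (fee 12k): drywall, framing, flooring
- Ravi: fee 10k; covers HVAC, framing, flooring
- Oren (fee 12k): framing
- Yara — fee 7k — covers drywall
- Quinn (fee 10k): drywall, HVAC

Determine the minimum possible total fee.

This is a weighted set-cover instance.
Choose Ravi and Yara: together they cover drywall, HVAC, framing, flooring — every task.
Total fee: 10 + 7 = 17.
No cover costs less than 17.

17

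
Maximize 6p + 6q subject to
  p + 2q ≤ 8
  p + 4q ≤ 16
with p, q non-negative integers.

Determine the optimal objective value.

48

(p,q)=(8,0): 1·8+2·0=8≤8, 1·8+4·0=8≤16, objective 48.
(p,q)=(7,0): 1·7+2·0=7≤8, 1·7+4·0=7≤16, objective 42.
The best lattice point is (8,0), giving 48.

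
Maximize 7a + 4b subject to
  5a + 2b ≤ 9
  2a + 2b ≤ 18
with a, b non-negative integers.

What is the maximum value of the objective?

Relaxing integrality, the LP optimum is 18.00 at (a,b) = (0, 4.5), which is not an integer point.
(a,b)=(0,4): 5·0+2·4=8≤9, 2·0+2·4=8≤18, objective 16.
(a,b)=(0,3): 5·0+2·3=6≤9, 2·0+2·3=6≤18, objective 12.
No feasible integer point exceeds 16.

16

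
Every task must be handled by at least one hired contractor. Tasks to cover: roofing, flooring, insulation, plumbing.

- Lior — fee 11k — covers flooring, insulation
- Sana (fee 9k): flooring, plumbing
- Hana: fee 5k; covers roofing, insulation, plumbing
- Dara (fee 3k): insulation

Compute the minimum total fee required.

Choose Sana and Hana: together they cover roofing, flooring, insulation, plumbing — every task.
Total fee: 9 + 5 = 14.
No cover costs less than 14.

14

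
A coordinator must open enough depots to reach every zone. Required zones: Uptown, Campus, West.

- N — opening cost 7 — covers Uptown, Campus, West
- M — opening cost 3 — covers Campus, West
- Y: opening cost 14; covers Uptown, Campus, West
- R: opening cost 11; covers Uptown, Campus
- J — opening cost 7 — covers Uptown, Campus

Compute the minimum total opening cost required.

The greedy cost-per-new-zone heuristic would pick M and N for 10, but a cheaper cover exists.
N alone covers Uptown, Campus, West — every zone.
Total opening cost: 7.
No cover costs less than 7.

7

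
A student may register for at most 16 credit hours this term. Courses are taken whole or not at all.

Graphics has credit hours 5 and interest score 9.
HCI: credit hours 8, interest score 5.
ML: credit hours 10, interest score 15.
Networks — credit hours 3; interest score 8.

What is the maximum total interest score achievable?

24

ML + Networks: credit hours 10 + 3 = 13 ≤ 16, interest score 15 + 8 = 23.
Graphics + ML: credit hours 5 + 10 = 15 ≤ 16, interest score 9 + 15 = 24.
Best is Graphics and ML with total interest score 24.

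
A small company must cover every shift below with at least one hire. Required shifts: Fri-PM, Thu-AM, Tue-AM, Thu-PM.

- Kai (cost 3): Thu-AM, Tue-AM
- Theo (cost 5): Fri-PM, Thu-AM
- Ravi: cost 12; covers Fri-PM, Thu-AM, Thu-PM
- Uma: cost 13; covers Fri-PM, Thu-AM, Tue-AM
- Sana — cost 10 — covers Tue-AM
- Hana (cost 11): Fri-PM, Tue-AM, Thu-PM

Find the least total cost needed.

This is an integer covering problem.
The greedy cost-per-new-shift heuristic would pick Kai, Theo, and Hana for 19, but a cheaper cover exists.
Choose Kai and Hana: together they cover Fri-PM, Thu-AM, Tue-AM, Thu-PM — every shift.
Total cost: 3 + 11 = 14.
No cover costs less than 14.

14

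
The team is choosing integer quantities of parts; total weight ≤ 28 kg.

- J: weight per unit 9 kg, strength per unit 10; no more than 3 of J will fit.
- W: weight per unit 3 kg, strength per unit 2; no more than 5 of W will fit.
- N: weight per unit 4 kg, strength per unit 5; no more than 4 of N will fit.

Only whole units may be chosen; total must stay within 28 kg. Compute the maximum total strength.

32

N has the best ratio (5/4); taking only N gives at most 4×5 = 20 (stopped by the supply cap of 4).
Mixing does better — 1×J, 1×W, and 4×N: weight 28 ≤ 28, strength 1·10 + 1·2 + 4·5 = 32.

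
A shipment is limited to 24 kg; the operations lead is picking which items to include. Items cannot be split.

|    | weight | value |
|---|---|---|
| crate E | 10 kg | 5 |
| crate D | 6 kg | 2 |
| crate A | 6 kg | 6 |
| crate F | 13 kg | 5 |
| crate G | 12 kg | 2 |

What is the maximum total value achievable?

Allowing fractional choices, the relaxed optimum would be about 14.1, but items are indivisible.
crate A + crate F: weight 6 + 13 = 19 ≤ 24, value 6 + 5 = 11.
crate E + crate D + crate A: weight 10 + 6 + 6 = 22 ≤ 24, value 5 + 2 + 6 = 13.
crate E + crate A: weight 10 + 6 = 16 ≤ 24, value 5 + 6 = 11.
Best is crate E, crate D, and crate A with total value 13.

13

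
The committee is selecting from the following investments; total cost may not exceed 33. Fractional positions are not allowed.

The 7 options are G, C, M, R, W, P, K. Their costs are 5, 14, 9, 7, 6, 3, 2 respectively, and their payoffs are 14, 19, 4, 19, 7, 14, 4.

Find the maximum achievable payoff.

70

G + C + R + P + K: cost 5 + 14 + 7 + 3 + 2 = 31 ≤ 33, payoff 14 + 19 + 19 + 14 + 4 = 70.
C + R + W + P + K: cost 14 + 7 + 6 + 3 + 2 = 32 ≤ 33, payoff 19 + 19 + 7 + 14 + 4 = 63.
G + C + R + P: cost 5 + 14 + 7 + 3 = 29 ≤ 33, payoff 14 + 19 + 19 + 14 = 66.
Best is G, C, R, P, and K with total payoff 70.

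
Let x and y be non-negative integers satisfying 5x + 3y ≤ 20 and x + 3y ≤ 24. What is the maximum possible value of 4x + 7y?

42

(x,y)=(0,6): 5·0+3·6=18≤20, 1·0+3·6=18≤24, objective 42.
(x,y)=(1,5): 5·1+3·5=20≤20, 1·1+3·5=16≤24, objective 39.
The best lattice point is (0,6), giving 42.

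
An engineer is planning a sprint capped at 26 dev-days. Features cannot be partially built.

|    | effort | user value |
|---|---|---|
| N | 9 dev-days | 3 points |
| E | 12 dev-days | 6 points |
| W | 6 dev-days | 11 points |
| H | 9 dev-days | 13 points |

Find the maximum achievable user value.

Allowing fractional choices, the relaxed optimum would be about 29.5, but features are indivisible.
N + W + H: effort 9 + 6 + 9 = 24 ≤ 26, user value 3 + 11 + 13 = 27.
W + H: effort 6 + 9 = 15 ≤ 26, user value 11 + 13 = 24.
Best is N, W, and H with total user value 27.

27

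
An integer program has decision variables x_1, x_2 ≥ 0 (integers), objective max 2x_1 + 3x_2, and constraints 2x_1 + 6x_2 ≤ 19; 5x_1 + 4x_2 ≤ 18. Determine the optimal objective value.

10

The continuous relaxation peaks at (1.45, 2.68) with value 10.95; rounding to a feasible lattice point costs some objective.
(x_1,x_2)=(2,2): 2·2+6·2=16≤19, 5·2+4·2=18≤18, objective 10.
(x_1,x_2)=(0,3): 2·0+6·3=18≤19, 5·0+4·3=12≤18, objective 9.
(x_1,x_2)=(1,2): 2·1+6·2=14≤19, 5·1+4·2=13≤18, objective 8.
No feasible integer point exceeds 10.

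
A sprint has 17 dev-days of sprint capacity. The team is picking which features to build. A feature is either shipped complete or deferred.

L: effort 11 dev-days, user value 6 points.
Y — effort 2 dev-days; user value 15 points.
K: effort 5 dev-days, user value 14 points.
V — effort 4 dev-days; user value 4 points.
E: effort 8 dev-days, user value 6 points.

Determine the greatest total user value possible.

35

Allowing fractional choices, the relaxed optimum would be about 37.5, but features are indivisible.
Y + K: effort 2 + 5 = 7 ≤ 17, user value 15 + 14 = 29.
Y + K + E: effort 2 + 5 + 8 = 15 ≤ 17, user value 15 + 14 + 6 = 35.
Y + K + V: effort 2 + 5 + 4 = 11 ≤ 17, user value 15 + 14 + 4 = 33.
Best is Y, K, and E with total user value 35.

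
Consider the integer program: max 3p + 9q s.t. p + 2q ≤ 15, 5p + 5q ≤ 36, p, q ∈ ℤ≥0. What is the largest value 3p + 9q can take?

(p,q)=(0,7): 1·0+2·7=14≤15, 5·0+5·7=35≤36, objective 63.
(p,q)=(1,6): 1·1+2·6=13≤15, 5·1+5·6=35≤36, objective 57.
(p,q)=(0,6): 1·0+2·6=12≤15, 5·0+5·6=30≤36, objective 54.
Maximum is 63 at (p,q)=(0,7).

63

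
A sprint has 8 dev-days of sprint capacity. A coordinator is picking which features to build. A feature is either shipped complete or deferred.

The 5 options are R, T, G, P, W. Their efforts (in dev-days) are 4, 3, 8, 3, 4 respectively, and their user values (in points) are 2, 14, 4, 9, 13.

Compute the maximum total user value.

27

Treat it as a binary knapsack problem.
Allowing fractional choices, the relaxed optimum would be about 30.0, but features are indivisible.
P + W: effort 3 + 4 = 7 ≤ 8, user value 9 + 13 = 22.
T + W: effort 3 + 4 = 7 ≤ 8, user value 14 + 13 = 27.
T + P: effort 3 + 3 = 6 ≤ 8, user value 14 + 9 = 23.
Best is T and W with total user value 27.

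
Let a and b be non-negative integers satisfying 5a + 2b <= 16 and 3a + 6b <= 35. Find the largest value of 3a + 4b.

Relaxing integrality, the LP optimum is 24.42 at (a,b) = (1.08, 5.29), which is not an integer point.
(a,b)=(1,5): 5·1+2·5=15≤16, 3·1+6·5=33≤35, objective 23.
(a,b)=(0,5): 5·0+2·5=10≤16, 3·0+6·5=30≤35, objective 20.
No feasible integer point exceeds 23.

23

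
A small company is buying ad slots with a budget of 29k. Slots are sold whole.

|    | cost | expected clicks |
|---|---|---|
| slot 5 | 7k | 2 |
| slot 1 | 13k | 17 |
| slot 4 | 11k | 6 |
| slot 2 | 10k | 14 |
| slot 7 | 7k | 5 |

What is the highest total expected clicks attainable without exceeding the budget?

31

Treat it as a binary knapsack problem.
Allowing fractional choices, the relaxed optimum would be about 35.3, but ad slots are indivisible.
slot 5 + slot 1 + slot 7: cost 7 + 13 + 7 = 27 ≤ 29, expected clicks 2 + 17 + 5 = 24.
slot 1 + slot 2: cost 13 + 10 = 23 ≤ 29, expected clicks 17 + 14 = 31.
slot 4 + slot 2 + slot 7: cost 11 + 10 + 7 = 28 ≤ 29, expected clicks 6 + 14 + 5 = 25.
Best is slot 1 and slot 2 with total expected clicks 31.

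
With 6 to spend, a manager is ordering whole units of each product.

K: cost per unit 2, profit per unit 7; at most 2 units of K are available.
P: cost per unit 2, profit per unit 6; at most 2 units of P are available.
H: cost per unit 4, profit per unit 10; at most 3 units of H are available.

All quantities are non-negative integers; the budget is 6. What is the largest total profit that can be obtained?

20

Take 2×K and 1×P: cost 6 ≤ 6, profit 2·7 + 1·6 = 20.
K has the best ratio (7/2) and is taken to its limit of 2; remaining capacity is filled optimally with the others.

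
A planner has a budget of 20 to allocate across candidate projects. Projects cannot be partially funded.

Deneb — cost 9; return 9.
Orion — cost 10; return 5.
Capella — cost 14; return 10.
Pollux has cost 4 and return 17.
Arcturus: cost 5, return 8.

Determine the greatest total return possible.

34

Take Deneb, Pollux, and Arcturus: cost 9 + 4 + 5 = 18 ≤ 20, return 9 + 17 + 8 = 34.
No other feasible combination does better.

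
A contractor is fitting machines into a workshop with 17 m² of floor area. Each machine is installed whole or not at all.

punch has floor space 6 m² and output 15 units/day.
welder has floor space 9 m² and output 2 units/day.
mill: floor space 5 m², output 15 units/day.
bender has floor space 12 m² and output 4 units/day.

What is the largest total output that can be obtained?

mill + bender: floor space 5 + 12 = 17 ≤ 17, output 15 + 4 = 19.
punch + mill: floor space 6 + 5 = 11 ≤ 17, output 15 + 15 = 30.
welder + mill: floor space 9 + 5 = 14 ≤ 17, output 2 + 15 = 17.
Best is punch and mill with total output 30.

30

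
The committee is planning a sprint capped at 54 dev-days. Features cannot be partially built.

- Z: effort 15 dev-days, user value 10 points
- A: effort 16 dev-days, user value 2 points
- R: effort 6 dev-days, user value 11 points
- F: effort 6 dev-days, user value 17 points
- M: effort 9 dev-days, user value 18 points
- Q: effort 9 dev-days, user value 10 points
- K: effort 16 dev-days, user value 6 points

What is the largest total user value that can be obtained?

Z + R + F + M + Q: effort 15 + 6 + 6 + 9 + 9 = 45 ≤ 54, user value 10 + 11 + 17 + 18 + 10 = 66.
R + F + M + Q + K: effort 6 + 6 + 9 + 9 + 16 = 46 ≤ 54, user value 11 + 17 + 18 + 10 + 6 = 62.
Best is Z, R, F, M, and Q with total user value 66.

66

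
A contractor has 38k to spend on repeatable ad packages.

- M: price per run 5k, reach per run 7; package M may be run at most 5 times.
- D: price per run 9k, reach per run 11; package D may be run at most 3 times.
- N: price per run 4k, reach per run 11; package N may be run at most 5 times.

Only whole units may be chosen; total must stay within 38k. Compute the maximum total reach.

This is a bounded integer knapsack.
N has the best ratio (11/4); taking only N gives at most 5×11 = 55 (stopped by the supply cap of 5).
Mixing does better — 2×D and 5×N: price 38 ≤ 38, reach 2·11 + 5·11 = 77.

77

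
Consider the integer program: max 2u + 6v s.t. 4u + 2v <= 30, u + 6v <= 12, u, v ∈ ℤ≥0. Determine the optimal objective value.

Relaxing integrality, the LP optimum is 19.09 at (u,v) = (7.09, 0.818), which is not an integer point.
(u,v)=(6,1): 4·6+2·1=26≤30, 1·6+6·1=12≤12, objective 18.
(u,v)=(5,1): 4·5+2·1=22≤30, 1·5+6·1=11≤12, objective 16.
(u,v)=(7,0): 4·7+2·0=28≤30, 1·7+6·0=7≤12, objective 14.
Maximum is 18 at (u,v)=(6,1).

18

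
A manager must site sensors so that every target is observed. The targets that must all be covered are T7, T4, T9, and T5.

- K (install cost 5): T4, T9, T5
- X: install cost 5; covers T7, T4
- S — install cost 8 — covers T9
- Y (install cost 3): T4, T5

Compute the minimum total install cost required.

10

This is a weighted set-cover instance.
Choose K and X: together they cover T7, T4, T9, T5 — every target.
Total install cost: 5 + 5 = 10.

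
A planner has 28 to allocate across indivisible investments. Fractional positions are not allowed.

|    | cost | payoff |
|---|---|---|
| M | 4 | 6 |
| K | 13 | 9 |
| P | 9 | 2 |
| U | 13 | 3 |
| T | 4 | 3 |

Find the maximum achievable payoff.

18

Allowing fractional choices, the relaxed optimum would be about 19.6, but investments are indivisible.
M + K: cost 4 + 13 = 17 ≤ 28, payoff 6 + 9 = 15.
M + K + P: cost 4 + 13 + 9 = 26 ≤ 28, payoff 6 + 9 + 2 = 17.
M + K + T: cost 4 + 13 + 4 = 21 ≤ 28, payoff 6 + 9 + 3 = 18.
Best is M, K, and T with total payoff 18.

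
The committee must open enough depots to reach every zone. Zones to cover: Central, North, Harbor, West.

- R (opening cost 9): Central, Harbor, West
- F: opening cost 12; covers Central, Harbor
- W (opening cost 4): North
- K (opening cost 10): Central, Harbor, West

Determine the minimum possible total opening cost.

13

Choose R and W: together they cover Central, North, Harbor, West — every zone.
Total opening cost: 9 + 4 = 13.
No cover costs less than 13.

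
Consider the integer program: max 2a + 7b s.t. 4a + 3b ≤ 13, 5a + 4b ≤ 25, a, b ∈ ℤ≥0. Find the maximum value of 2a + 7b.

28

The continuous relaxation peaks at (0, 4.33) with value 30.33; rounding to a feasible lattice point costs some objective.
(a,b)=(0,4): 4·0+3·4=12≤13, 5·0+4·4=16≤25, objective 28.
(a,b)=(1,3): 4·1+3·3=13≤13, 5·1+4·3=17≤25, objective 23.
(a,b)=(0,3): 4·0+3·3=9≤13, 5·0+4·3=12≤25, objective 21.
The best lattice point is (0,4), giving 28.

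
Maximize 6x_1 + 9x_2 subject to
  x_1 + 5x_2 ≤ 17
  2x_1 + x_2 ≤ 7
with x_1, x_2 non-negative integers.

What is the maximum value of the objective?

39

(x_1,x_2)=(2,3): 1·2+5·3=17≤17, 2·2+1·3=7≤7, objective 39.
(x_1,x_2)=(1,3): 1·1+5·3=16≤17, 2·1+1·3=5≤7, objective 33.
No feasible integer point exceeds 39.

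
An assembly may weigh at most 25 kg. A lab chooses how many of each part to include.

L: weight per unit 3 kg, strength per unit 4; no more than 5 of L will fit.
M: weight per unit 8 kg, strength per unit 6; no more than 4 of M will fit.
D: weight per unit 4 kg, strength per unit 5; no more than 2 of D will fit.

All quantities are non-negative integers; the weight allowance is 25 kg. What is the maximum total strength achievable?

This is a bounded integer knapsack.
Take 5×L and 2×D: weight 23 ≤ 25, strength 5·4 + 2·5 = 30.
L has the best ratio (4/3) and is taken to its limit of 5; remaining capacity is filled optimally with the others.

30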